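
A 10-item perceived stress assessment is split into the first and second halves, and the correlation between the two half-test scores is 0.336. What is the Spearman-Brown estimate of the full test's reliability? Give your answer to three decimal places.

0.503

r_full = 2(0.336) / (1 + 0.336)
       = 0.6720 / 1.3360 = 0.5030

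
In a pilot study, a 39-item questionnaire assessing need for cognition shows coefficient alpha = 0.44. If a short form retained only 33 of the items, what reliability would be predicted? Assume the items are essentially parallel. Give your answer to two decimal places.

0.40

The new length is 33/39 = 0.8462 times the old.
Spearman-Brown: r_new = n·r / (1 + (n − 1)·r)
r_new = (0.8462 × 0.44) / (1 + (0.8462 − 1) × 0.44)
r_new = 0.3723 / 0.9323 ≈ 0.3993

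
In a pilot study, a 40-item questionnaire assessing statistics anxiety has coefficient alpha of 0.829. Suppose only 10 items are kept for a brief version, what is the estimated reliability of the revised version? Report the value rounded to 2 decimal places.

0.55

The new length is 10/40 = 0.25 times the old.
r_new = (0.25 × 0.829) / (1 + (0.25 − 1) × 0.829)
r_new = 0.2072 / 0.3782 ≈ 0.5479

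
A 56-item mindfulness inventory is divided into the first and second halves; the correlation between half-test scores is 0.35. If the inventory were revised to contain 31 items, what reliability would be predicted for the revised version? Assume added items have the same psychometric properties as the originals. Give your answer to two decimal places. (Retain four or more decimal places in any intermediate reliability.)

0.37

First correct the split-half correlation to full-test reliability: r_full = 2 × 0.35 / (1 + 0.35) ≈ 0.5185
Then adjust to 31 items: n = 31/56 = 0.5536
r_new = n·r_full / (1 + (n − 1)·r_full) = 0.2870 / 0.7685 ≈ 0.3735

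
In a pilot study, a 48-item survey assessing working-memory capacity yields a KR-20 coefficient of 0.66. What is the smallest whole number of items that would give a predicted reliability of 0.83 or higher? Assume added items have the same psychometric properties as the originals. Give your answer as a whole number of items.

n = 0.83 × (1 − 0.66) / [ 0.66 × (1 − 0.83) ]
  = 0.2822 / 0.1122 = 2.5152
2.5152 × 48 = 120.73 → 121 items

121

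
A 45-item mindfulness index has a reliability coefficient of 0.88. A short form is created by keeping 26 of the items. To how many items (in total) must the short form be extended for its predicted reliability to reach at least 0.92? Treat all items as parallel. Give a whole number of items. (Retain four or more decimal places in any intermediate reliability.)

First, r for the 26-item form: n = 26/45 = 0.5778, so r_26 = 0.5778·0.88/(1 + (0.5778 − 1)·0.88) = 0.8091
Length factor from the short form to reach 0.92: n' = 0.92(1 − 0.8091) / [0.8091(1 − 0.92)] ≈ 2.7133
Total items = 2.7133 × 26 = 70.55, rounded up to 71.

71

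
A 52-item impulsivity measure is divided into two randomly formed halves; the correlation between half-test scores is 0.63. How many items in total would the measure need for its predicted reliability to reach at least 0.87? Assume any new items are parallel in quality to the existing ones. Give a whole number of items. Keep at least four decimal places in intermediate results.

103

Corrected full-test reliability: r_full = 2 × 0.63 / (1 + 0.63) ≈ 0.7730
n = r_tgt(1 − r_full) / [r_full(1 − r_tgt)] = 0.87 × 0.2270 / (0.7730 × 0.13) ≈ 1.9653
Items = 1.9653 × 52 ≈ 102.20 → 103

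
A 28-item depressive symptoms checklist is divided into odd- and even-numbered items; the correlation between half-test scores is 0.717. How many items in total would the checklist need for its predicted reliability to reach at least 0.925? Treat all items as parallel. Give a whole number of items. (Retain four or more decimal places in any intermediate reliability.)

69

r_full = 2(0.717)/(1 + 0.717) = 0.8352
n = r_tgt(1 − r_full) / [r_full(1 − r_tgt)] = 0.925 × 0.1648 / (0.8352 × 0.075) ≈ 2.4336
Items = 2.4336 × 28 ≈ 68.14 → 69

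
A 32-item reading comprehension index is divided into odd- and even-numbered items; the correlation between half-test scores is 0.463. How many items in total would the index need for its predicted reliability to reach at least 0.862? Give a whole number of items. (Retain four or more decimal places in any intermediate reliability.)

116

Corrected full-test reliability: r_full = 2 × 0.463 / (1 + 0.463) ≈ 0.6329
n = r_tgt(1 − r_full) / [r_full(1 − r_tgt)] = 0.862 × 0.3671 / (0.6329 × 0.138) ≈ 3.6231
Items = 3.6231 × 32 ≈ 115.94 → 116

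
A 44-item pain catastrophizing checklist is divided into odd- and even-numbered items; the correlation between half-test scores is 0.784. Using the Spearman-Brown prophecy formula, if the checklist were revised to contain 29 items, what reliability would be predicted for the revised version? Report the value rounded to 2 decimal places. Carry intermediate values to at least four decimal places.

Full-test reliability from the split-half r: r_full = 2(0.784)/(1 + 0.784) = 0.8789
Then adjust to 29 items: n = 29/44 = 0.6591
r_new = n·r_full / (1 + (n − 1)·r_full) = 0.5793 / 0.7004 ≈ 0.8271

0.83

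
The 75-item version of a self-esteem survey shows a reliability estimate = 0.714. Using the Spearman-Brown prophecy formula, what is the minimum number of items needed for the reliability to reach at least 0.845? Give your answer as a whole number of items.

n = 0.845 × (1 − 0.714) / [ 0.714 × (1 − 0.845) ]
n = 0.241670 / 0.110670 ≈ 2.1837
So the test needs 2.1837 × 75 ≈ 163.78 items; rounding up, 164.

164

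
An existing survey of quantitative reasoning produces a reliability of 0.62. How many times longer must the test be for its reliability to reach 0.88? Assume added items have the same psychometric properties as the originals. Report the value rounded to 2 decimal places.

Rearranging the Spearman-Brown formula for n,
n = r_target (1 − r_old) / [ r_old (1 − r_target) ]
n = 0.88(1 − 0.62) / [0.62(1 − 0.88)]
  = 0.3344 / 0.0744 = 4.4946

4.49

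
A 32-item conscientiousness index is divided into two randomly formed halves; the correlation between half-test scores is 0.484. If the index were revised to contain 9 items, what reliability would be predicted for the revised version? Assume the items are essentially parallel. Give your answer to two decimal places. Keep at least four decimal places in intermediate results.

Spearman-Brown correction (n = 2): r_full = 2·0.484/(1 + 0.484) = 0.6523
Length factor from 32 to 9 items: n = 9/32 = 0.2812
r_new = n·r_full / (1 + (n − 1)·r_full) = 0.1834 / 0.5311 ≈ 0.3453

0.35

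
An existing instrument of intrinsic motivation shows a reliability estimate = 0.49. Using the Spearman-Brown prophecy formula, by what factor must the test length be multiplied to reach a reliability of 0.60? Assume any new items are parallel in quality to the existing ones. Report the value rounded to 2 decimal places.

Rearranging the Spearman-Brown formula for n,
n = r*(1 − r) / [ r (1 − r*) ]
n = 0.60 × (1 − 0.49) / [ 0.49 × (1 − 0.60) ]
  = 0.3060 / 0.1960 = 1.5612

1.56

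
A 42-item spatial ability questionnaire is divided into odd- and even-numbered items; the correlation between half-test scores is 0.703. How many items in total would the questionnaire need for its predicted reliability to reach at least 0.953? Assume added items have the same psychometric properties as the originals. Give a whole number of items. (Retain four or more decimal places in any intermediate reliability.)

r_full = 2(0.703)/(1 + 0.703) = 0.8256
Solve Spearman-Brown for n: n = 0.953(1 − 0.8256) / [0.8256(1 − 0.953)] = 4.2832
Required items = 4.2832 × 42 = 179.89, so 180 items.

180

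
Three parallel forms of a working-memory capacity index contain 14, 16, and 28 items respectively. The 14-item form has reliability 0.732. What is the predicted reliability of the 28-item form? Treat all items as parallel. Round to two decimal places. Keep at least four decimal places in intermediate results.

0.85

The 16-item form is not needed; work directly from the 14-item form with n = 28/14 = 2.0000.
r_{28} = n·r / (1 + (n − 1)·r) = 1.4640 / 1.7320 ≈ 0.8453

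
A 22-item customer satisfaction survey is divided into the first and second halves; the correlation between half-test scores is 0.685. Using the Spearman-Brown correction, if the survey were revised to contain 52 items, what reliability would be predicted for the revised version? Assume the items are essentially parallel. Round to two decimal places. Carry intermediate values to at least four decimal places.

0.91

First correct the split-half correlation to full-test reliability: r_full = 2 × 0.685 / (1 + 0.685) ≈ 0.8131
Length factor from 22 to 52 items: n = 52/22 = 2.3636
r_new = n·r_full / (1 + (n − 1)·r_full) = 1.9218 / 2.1087 ≈ 0.9114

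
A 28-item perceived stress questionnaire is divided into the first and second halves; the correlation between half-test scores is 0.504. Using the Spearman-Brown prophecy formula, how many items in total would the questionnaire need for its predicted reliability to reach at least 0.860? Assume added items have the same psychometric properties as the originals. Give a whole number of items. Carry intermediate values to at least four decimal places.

85

Corrected full-test reliability: r_full = 2 × 0.504 / (1 + 0.504) ≈ 0.6702
n = r_tgt(1 − r_full) / [r_full(1 − r_tgt)] = 0.860 × 0.3298 / (0.6702 × 0.140) ≈ 3.0229
Required items = 3.0229 × 28 = 84.64, so 85 items.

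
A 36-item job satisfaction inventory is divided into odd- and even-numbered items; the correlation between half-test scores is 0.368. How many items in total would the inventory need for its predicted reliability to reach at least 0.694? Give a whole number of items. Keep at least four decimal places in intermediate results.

71

r_full = 2(0.368)/(1 + 0.368) = 0.5380
n = r_tgt(1 − r_full) / [r_full(1 − r_tgt)] = 0.694 × 0.4620 / (0.5380 × 0.306) ≈ 1.9476
Required items = 1.9476 × 36 = 70.11, so 71 items.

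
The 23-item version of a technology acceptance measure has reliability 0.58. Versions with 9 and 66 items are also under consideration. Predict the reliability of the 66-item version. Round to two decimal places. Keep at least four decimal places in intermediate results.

0.80

The 9-item form is not needed; work directly from the 23-item form with n = 66/23 = 2.8696.
r_{66} = n·r / (1 + (n − 1)·r) = 1.6644 / 2.0844 ≈ 0.7985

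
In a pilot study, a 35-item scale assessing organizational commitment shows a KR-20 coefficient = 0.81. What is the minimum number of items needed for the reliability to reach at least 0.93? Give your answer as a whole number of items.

110

Invert Spearman-Brown to solve for n:
n = r_target (1 − r_old) / [ r_old (1 − r_target) ]
n = 0.93 × (1 − 0.81) / [ 0.81 × (1 − 0.93) ]
n = 0.1767 / 0.0567 ≈ 3.1164
Items needed = n × 35 = 3.1164 × 35 ≈ 109.07 → round up to 110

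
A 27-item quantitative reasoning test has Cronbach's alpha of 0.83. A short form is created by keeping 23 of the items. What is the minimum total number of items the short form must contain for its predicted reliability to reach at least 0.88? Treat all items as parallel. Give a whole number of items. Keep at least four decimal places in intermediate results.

First, r for the 23-item form: n = 23/27 = 0.8519, so r_23 = 0.8519·0.83/(1 + (0.8519 − 1)·0.83) = 0.8062
Length factor from the short form to reach 0.88: n' = 0.88(1 − 0.8062) / [0.8062(1 − 0.88)] ≈ 1.7628
Items = 1.7628 × 23 ≈ 40.54 → 41

41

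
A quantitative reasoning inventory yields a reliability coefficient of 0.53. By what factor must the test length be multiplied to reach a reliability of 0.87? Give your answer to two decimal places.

5.93

n = 0.87(1 − 0.53) / [0.53(1 − 0.87)]
  = 0.4089 / 0.0689 = 5.9347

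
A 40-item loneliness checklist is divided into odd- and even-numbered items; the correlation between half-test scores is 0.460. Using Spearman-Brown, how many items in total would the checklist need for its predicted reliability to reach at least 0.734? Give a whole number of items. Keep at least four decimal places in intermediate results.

r_full = 2(0.460)/(1 + 0.460) = 0.6301
Solve Spearman-Brown for n: n = 0.734(1 − 0.6301) / [0.6301(1 − 0.734)] = 1.6199
Items = 1.6199 × 40 ≈ 64.80 → 65

65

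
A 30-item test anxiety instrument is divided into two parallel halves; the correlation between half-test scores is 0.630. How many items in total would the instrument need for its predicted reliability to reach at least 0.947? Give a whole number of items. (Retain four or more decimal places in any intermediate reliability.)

158

Corrected full-test reliability: r_full = 2 × 0.630 / (1 + 0.630) ≈ 0.7730
n = r_tgt(1 − r_full) / [r_full(1 − r_tgt)] = 0.947 × 0.2270 / (0.7730 × 0.053) ≈ 5.2471
Items = 5.2471 × 30 ≈ 157.41 → 158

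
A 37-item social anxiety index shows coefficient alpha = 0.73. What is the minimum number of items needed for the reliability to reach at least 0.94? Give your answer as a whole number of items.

215

n = 0.94 × (1 − 0.73) / [ 0.73 × (1 − 0.94) ]
  = 0.2538 / 0.0438 = 5.7945
So the test needs 5.7945 × 37 ≈ 214.40 items; rounding up, 215.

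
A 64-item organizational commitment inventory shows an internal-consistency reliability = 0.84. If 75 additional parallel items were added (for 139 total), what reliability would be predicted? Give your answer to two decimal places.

0.92

n = 139/64 = 2.1719
r_new = (2.1719 × 0.84) / (1 + (2.1719 − 1) × 0.84)
r_new = 1.8244 / 1.9844 ≈ 0.9194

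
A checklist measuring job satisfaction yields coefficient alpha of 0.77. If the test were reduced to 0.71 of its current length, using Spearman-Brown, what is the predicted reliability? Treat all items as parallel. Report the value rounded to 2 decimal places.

0.70

By Spearman-Brown, r_new = n r / (1 + (n − 1) r).
r_new = 0.71·0.77 / [1 + (0.71 − 1)·0.77]
     = 0.5467 / 0.7767 = 0.7039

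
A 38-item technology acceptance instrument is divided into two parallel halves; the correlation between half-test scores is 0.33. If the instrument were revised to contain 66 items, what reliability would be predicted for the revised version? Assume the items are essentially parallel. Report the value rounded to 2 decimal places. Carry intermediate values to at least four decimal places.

Full-test reliability from the split-half r: r_full = 2(0.33)/(1 + 0.33) = 0.4962
Then adjust to 66 items: n = 66/38 = 1.7368
r_new = n·r_full / (1 + (n − 1)·r_full) = 0.8618 / 1.3656 ≈ 0.6311

0.63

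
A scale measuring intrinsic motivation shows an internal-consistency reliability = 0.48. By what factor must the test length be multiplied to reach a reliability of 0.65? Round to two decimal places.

2.01

Invert Spearman-Brown to solve for n:
n = r_target (1 − r_old) / [ r_old (1 − r_target) ]
n = 0.65 × (1 − 0.48) / [ 0.48 × (1 − 0.65) ]
  = 0.3380 / 0.1680 = 2.0119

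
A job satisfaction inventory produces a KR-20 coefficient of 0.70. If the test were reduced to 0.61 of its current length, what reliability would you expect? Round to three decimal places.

0.587

r_new = (0.61 × 0.70) / (1 + (0.61 − 1) × 0.70)
     = 0.4270 / 0.7270 = 0.5873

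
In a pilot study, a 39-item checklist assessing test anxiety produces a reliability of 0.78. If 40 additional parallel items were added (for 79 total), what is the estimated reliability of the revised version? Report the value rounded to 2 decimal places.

0.88

Length ratio n = 79/39 = 2.0256
r_new = 2.0256·0.78 / [1 + (2.0256 − 1)·0.78]
     = 1.5800 / 1.8000 = 0.8778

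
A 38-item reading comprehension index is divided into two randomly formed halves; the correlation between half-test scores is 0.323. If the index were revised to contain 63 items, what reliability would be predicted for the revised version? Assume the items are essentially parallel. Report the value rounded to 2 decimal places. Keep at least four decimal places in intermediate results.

0.61

Full-test reliability from the split-half r: r_full = 2(0.323)/(1 + 0.323) = 0.4883
Then adjust to 63 items: n = 63/38 = 1.6579
r_new = n·r_full / (1 + (n − 1)·r_full) = 0.8096 / 1.3213 ≈ 0.6127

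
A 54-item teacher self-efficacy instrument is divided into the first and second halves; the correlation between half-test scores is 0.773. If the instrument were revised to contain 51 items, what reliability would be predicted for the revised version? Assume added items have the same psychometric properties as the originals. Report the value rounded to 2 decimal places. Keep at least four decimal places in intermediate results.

0.87

First correct the split-half correlation to full-test reliability: r_full = 2 × 0.773 / (1 + 0.773) ≈ 0.8720
Length factor from 54 to 51 items: n = 51/54 = 0.9444
r_new = n·r_full / (1 + (n − 1)·r_full) = 0.8235 / 0.9515 ≈ 0.8655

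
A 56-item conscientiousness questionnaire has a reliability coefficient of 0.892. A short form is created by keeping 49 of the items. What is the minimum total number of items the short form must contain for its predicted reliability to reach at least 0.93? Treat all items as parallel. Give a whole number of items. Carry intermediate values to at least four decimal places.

91

Short-form reliability: n = 49/56 = 0.8750; r_49 = n·r/(1+(n−1)r) ≈ 0.8784
Length factor from the short form to reach 0.93: n' = 0.93(1 − 0.8784) / [0.8784(1 − 0.93)] ≈ 1.8392
Items = 1.8392 × 49 ≈ 90.12 → 91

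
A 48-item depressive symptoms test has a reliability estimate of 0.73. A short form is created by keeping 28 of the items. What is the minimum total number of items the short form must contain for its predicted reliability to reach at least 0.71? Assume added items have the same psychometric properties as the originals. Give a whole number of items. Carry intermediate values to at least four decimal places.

44

Short-form reliability: n = 28/48 = 0.5833; r_28 = n·r/(1+(n−1)r) ≈ 0.6120
Length factor from the short form to reach 0.71: n' = 0.71(1 − 0.6120) / [0.6120(1 − 0.71)] ≈ 1.5522
Total items = 1.5522 × 28 = 43.46, rounded up to 44.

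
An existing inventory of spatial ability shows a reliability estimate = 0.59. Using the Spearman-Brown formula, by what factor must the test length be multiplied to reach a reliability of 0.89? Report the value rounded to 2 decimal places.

5.62

Spearman-Brown solved for the length factor n:
n = r_target (1 − r_old) / [ r_old (1 − r_target) ]
n = [0.89 × 0.41] / [0.59 × 0.11]
n = 0.3649 / 0.0649 ≈ 5.6225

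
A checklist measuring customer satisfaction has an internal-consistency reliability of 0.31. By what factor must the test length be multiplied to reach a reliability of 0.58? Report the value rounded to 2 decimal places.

Spearman-Brown solved for the length factor n:
n = r*(1 − r) / [ r (1 − r*) ]
n = 0.58 × (1 − 0.31) / [ 0.31 × (1 − 0.58) ]
  = 0.4002 / 0.1302 = 3.0737

3.07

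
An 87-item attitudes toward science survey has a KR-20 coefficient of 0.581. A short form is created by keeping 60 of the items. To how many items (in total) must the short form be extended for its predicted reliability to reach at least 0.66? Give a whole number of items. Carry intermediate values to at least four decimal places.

First, r for the 60-item form: n = 60/87 = 0.6897, so r_60 = 0.6897·0.581/(1 + (0.6897 − 1)·0.581) = 0.4888
Then solve for n' with r_old = 0.4888, r_target = 0.66: n' = 0.66(1 − 0.4888)/[0.4888(1 − 0.66)] = 2.0301
Items = 2.0301 × 60 ≈ 121.81 → 122

122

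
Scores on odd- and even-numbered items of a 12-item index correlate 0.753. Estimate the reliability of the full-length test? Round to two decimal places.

Each half is half the length of the full test, so the full test is n = 2 times a half.
r_full = 2r_hh / (1 + r_hh) = 2 × 0.753 / (1 + 0.753)
       = 1.5060 / 1.7530 = 0.8591

0.86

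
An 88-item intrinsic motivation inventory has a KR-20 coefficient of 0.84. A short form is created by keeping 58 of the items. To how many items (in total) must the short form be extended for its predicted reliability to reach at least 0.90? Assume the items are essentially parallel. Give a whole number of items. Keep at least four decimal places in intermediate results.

First, r for the 58-item form: n = 58/88 = 0.6591, so r_58 = 0.6591·0.84/(1 + (0.6591 − 1)·0.84) = 0.7758
Then solve for n' with r_old = 0.7758, r_target = 0.90: n' = 0.90(1 − 0.7758)/[0.7758(1 − 0.90)] = 2.6009
Total items = 2.6009 × 58 = 150.85, rounded up to 151.

151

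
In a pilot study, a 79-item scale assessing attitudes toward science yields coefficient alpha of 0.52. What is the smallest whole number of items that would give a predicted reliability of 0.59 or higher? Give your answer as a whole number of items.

n = 0.59 × (1 − 0.52) / [ 0.52 × (1 − 0.59) ]
n = 0.2832 / 0.2132 ≈ 1.3283
Items needed = n × 79 = 1.3283 × 79 ≈ 104.94 → round up to 105

105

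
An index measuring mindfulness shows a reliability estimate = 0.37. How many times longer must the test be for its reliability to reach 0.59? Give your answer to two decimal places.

2.45

Rearranging the Spearman-Brown formula for n,
n = r_target (1 − r_old) / [ r_old (1 − r_target) ]
n = [0.59 × 0.63] / [0.37 × 0.41]
  = 0.3717 / 0.1517 = 2.4502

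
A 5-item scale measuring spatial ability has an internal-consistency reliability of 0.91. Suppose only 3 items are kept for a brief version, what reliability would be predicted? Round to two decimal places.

0.86

Length ratio n = 3/5 = 0.6
By Spearman-Brown, r_new = n r / (1 + (n − 1) r).
r_new = 0.6·0.91 / [1 + (0.6 − 1)·0.91]
r_new = 0.5460 / 0.6360 ≈ 0.8585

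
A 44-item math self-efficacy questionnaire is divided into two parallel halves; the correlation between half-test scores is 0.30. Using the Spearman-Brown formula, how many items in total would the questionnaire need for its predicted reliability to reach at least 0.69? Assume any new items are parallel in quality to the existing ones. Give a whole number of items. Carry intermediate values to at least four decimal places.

Corrected full-test reliability: r_full = 2 × 0.30 / (1 + 0.30) ≈ 0.4615
n = r_tgt(1 − r_full) / [r_full(1 − r_tgt)] = 0.69 × 0.5385 / (0.4615 × 0.31) ≈ 2.5972
Required items = 2.5972 × 44 = 114.28, so 115 items.

115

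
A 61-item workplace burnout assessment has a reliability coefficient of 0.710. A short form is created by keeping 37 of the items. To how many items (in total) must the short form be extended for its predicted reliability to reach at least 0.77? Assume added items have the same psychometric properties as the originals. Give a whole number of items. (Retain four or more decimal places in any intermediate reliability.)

First, r for the 37-item form: n = 37/61 = 0.6066, so r_37 = 0.6066·0.710/(1 + (0.6066 − 1)·0.710) = 0.5976
Then solve for n' with r_old = 0.5976, r_target = 0.77: n' = 0.77(1 − 0.5976)/[0.5976(1 − 0.77)] = 2.2543
Total items = 2.2543 × 37 = 83.41, rounded up to 84.

84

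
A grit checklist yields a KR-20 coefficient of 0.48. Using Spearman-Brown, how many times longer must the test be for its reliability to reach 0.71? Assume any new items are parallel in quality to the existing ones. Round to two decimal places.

n = 0.71 × (1 − 0.48) / [ 0.48 × (1 − 0.71) ]
  = 0.3692 / 0.1392 = 2.6523

2.65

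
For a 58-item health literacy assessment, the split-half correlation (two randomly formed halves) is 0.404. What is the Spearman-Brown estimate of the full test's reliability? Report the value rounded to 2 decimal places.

0.58

The full test is twice the length of either half (n = 2).
r_full = 2(0.404) / (1 + 0.404)
r_full = 0.8080 / 1.4040 ≈ 0.5755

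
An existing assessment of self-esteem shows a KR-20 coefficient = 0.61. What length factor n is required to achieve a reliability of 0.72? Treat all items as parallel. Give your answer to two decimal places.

1.64

Invert Spearman-Brown to solve for n:
n = r_target (1 − r_old) / [ r_old (1 − r_target) ]
n = 0.72(1 − 0.61) / [0.61(1 − 0.72)]
n = 0.2808 / 0.1708 ≈ 1.6440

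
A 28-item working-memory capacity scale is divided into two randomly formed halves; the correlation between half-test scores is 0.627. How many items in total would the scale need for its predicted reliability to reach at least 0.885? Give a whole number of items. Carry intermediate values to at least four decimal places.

r_full = 2(0.627)/(1 + 0.627) = 0.7707
Solve Spearman-Brown for n: n = 0.885(1 − 0.7707) / [0.7707(1 − 0.885)] = 2.2896
Required items = 2.2896 × 28 = 64.11, so 65 items.

65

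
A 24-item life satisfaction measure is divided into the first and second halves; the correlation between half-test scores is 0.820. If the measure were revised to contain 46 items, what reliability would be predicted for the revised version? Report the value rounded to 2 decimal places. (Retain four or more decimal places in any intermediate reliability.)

First correct the split-half correlation to full-test reliability: r_full = 2 × 0.820 / (1 + 0.820) ≈ 0.9011
Length factor from 24 to 46 items: n = 46/24 = 1.9167
r_new = n·r_full / (1 + (n − 1)·r_full) = 1.7271 / 1.8260 ≈ 0.9458

0.95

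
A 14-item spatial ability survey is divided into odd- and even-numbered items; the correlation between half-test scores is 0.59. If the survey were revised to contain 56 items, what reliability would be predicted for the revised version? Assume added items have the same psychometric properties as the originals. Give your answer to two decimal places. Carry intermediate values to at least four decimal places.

Spearman-Brown correction (n = 2): r_full = 2·0.59/(1 + 0.59) = 0.7421
Then adjust to 56 items: n = 56/14 = 4.0000
r_new = n·r_full / (1 + (n − 1)·r_full) = 2.9684 / 3.2263 ≈ 0.9201

0.92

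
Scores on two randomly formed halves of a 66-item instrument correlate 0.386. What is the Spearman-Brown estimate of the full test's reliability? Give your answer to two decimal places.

0.56

Each half is half the length of the full test, so the full test is n = 2 times a half.
r_full = 2r_hh / (1 + r_hh) = 2 × 0.386 / (1 + 0.386)
       = 0.7720 / 1.3860 = 0.5570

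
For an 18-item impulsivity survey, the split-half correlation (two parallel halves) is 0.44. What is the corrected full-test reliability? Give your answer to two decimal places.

0.61

The full test is twice the length of either half (n = 2).
r_full = 2(0.44) / (1 + 0.44)
       = 0.8800 / 1.4400 = 0.6111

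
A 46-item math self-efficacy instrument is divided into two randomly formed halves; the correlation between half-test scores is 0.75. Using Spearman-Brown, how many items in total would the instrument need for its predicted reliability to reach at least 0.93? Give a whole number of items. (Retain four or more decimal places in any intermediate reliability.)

r_full = 2(0.75)/(1 + 0.75) = 0.8571
Solve Spearman-Brown for n: n = 0.93(1 − 0.8571) / [0.8571(1 − 0.93)] = 2.2151
Items = 2.2151 × 46 ≈ 101.89 → 102

102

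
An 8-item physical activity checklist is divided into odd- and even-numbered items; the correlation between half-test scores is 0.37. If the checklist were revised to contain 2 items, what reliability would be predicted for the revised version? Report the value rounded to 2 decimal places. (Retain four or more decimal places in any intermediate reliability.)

0.23

Spearman-Brown correction (n = 2): r_full = 2·0.37/(1 + 0.37) = 0.5401
Then adjust to 2 items: n = 2/8 = 0.2500
r_new = n·r_full / (1 + (n − 1)·r_full) = 0.1350 / 0.5949 ≈ 0.2269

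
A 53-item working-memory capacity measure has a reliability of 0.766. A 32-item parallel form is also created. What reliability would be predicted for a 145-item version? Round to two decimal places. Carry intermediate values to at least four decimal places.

The 32-item form is not needed; work directly from the 53-item form with n = 145/53 = 2.7358.
r_{145} = n·r / (1 + (n − 1)·r) = 2.0956 / 2.3296 ≈ 0.8996

0.90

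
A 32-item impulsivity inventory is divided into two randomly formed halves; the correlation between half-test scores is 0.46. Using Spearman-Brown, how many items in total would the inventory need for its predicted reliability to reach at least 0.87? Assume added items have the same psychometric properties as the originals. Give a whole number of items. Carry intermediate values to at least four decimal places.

126

r_full = 2(0.46)/(1 + 0.46) = 0.6301
Solve Spearman-Brown for n: n = 0.87(1 − 0.6301) / [0.6301(1 − 0.87)] = 3.9287
Required items = 3.9287 × 32 = 125.72, so 126 items.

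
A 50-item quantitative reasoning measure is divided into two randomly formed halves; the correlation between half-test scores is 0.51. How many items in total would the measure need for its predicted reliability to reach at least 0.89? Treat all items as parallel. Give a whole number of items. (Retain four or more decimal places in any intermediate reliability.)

195

r_full = 2(0.51)/(1 + 0.51) = 0.6755
n = r_tgt(1 − r_full) / [r_full(1 − r_tgt)] = 0.89 × 0.3245 / (0.6755 × 0.11) ≈ 3.8868
Required items = 3.8868 × 50 = 194.34, so 195 items.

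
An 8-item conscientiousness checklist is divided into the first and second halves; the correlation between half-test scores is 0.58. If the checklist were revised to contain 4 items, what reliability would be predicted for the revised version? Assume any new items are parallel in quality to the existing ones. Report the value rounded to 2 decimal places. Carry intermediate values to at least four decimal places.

0.58

Full-test reliability from the split-half r: r_full = 2(0.58)/(1 + 0.58) = 0.7342
Then adjust to 4 items: n = 4/8 = 0.5000
r_new = n·r_full / (1 + (n − 1)·r_full) = 0.3671 / 0.6329 ≈ 0.5800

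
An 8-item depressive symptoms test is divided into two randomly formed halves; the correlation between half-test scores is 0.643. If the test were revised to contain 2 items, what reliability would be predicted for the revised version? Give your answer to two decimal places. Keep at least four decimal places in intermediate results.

0.47

First correct the split-half correlation to full-test reliability: r_full = 2 × 0.643 / (1 + 0.643) ≈ 0.7827
Then adjust to 2 items: n = 2/8 = 0.2500
r_new = n·r_full / (1 + (n − 1)·r_full) = 0.1957 / 0.4130 ≈ 0.4738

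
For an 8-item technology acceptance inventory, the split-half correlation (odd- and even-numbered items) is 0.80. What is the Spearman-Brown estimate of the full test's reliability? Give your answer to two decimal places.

0.89

The full test is twice the length of either half (n = 2).
r_full = 2r_hh / (1 + r_hh) = 2 × 0.80 / (1 + 0.80)
       = 1.6000 / 1.8000 = 0.8889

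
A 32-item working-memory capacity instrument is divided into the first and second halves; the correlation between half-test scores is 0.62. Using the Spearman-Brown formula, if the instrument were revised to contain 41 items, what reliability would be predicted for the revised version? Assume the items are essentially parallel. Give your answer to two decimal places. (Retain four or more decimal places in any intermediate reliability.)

0.81

First correct the split-half correlation to full-test reliability: r_full = 2 × 0.62 / (1 + 0.62) ≈ 0.7654
Then adjust to 41 items: n = 41/32 = 1.2812
r_new = n·r_full / (1 + (n − 1)·r_full) = 0.9806 / 1.2152 ≈ 0.8069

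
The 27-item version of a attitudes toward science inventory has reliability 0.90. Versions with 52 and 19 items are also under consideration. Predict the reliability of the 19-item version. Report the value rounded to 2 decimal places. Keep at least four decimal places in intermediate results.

0.86

Only the ratio of lengths matters: n = 19/27 = 0.7037
r_{19} = n·r / (1 + (n − 1)·r) = 0.6333 / 0.7333 ≈ 0.8636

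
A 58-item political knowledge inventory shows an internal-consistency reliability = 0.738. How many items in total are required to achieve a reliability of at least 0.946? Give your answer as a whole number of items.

Rearranging the Spearman-Brown formula for n,
n = r*(1 − r) / [ r (1 − r*) ]
n = 0.946 × (1 − 0.738) / [ 0.738 × (1 − 0.946) ]
n = 0.247852 / 0.039852 ≈ 6.2193
So the test needs 6.2193 × 58 ≈ 360.72 items; rounding up, 361.

361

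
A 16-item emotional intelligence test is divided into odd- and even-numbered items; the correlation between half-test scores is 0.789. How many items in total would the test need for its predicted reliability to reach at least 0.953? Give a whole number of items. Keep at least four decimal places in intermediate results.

44

Corrected full-test reliability: r_full = 2 × 0.789 / (1 + 0.789) ≈ 0.8821
Solve Spearman-Brown for n: n = 0.953(1 − 0.8821) / [0.8821(1 − 0.953)] = 2.7101
Items = 2.7101 × 16 ≈ 43.36 → 44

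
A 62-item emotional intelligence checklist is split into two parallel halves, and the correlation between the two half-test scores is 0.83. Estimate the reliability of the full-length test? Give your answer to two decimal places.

r_full = 2(0.83) / (1 + 0.83)
       = 1.6600 / 1.8300 = 0.9071

0.91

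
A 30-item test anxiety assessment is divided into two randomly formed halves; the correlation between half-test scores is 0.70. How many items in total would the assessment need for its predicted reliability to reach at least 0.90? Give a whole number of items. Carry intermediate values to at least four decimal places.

58

r_full = 2(0.70)/(1 + 0.70) = 0.8235
Solve Spearman-Brown for n: n = 0.90(1 − 0.8235) / [0.8235(1 − 0.90)] = 1.9290
Required items = 1.9290 × 30 = 57.87, so 58 items.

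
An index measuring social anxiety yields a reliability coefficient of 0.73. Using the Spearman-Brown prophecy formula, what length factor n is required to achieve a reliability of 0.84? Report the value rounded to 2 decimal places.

Rearranging the Spearman-Brown formula for n,
n = r_target (1 − r_old) / [ r_old (1 − r_target) ]
n = 0.84(1 − 0.73) / [0.73(1 − 0.84)]
  = 0.2268 / 0.1168 = 1.9418

1.94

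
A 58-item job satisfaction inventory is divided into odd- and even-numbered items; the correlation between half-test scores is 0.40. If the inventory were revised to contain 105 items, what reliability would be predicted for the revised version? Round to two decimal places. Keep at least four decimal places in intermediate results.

Full-test reliability from the split-half r: r_full = 2(0.40)/(1 + 0.40) = 0.5714
Length factor from 58 to 105 items: n = 105/58 = 1.8103
r_new = n·r_full / (1 + (n − 1)·r_full) = 1.0344 / 1.4630 ≈ 0.7070

0.71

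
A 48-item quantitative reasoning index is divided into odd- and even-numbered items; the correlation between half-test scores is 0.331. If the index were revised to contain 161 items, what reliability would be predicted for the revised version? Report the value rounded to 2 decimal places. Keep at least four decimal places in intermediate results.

0.77

First correct the split-half correlation to full-test reliability: r_full = 2 × 0.331 / (1 + 0.331) ≈ 0.4974
Then adjust to 161 items: n = 161/48 = 3.3542
r_new = n·r_full / (1 + (n − 1)·r_full) = 1.6684 / 2.1710 ≈ 0.7685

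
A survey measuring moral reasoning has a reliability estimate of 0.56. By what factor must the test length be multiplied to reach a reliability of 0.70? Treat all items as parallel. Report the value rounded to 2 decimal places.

1.83

n = [0.70 × 0.44] / [0.56 × 0.30]
  = 0.3080 / 0.1680 = 1.8333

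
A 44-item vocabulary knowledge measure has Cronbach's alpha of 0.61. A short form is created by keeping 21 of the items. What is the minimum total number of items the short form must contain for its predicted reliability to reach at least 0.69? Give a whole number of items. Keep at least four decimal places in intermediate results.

First, r for the 21-item form: n = 21/44 = 0.4773, so r_21 = 0.4773·0.61/(1 + (0.4773 − 1)·0.61) = 0.4274
Length factor from the short form to reach 0.69: n' = 0.69(1 − 0.4274) / [0.4274(1 − 0.69)] ≈ 2.9820
Total items = 2.9820 × 21 = 62.62, rounded up to 63.

63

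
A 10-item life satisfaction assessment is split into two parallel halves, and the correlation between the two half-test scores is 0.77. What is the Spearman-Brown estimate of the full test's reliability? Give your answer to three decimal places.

0.870

The full test is twice the length of either half (n = 2).
r_full = 2(0.77) / (1 + 0.77)
r_full = 1.5400 / 1.7700 ≈ 0.8701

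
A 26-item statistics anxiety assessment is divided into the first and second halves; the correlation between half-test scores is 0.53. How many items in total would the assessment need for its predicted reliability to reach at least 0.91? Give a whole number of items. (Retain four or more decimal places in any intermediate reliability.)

117

r_full = 2(0.53)/(1 + 0.53) = 0.6928
Solve Spearman-Brown for n: n = 0.91(1 − 0.6928) / [0.6928(1 − 0.91)] = 4.4834
Items = 4.4834 × 26 ≈ 116.57 → 117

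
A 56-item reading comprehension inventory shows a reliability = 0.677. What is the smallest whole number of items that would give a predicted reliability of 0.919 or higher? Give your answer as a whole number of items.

304

Spearman-Brown solved for the length factor n:
n = r_target (1 − r_old) / [ r_old (1 − r_target) ]
n = 0.919 × (1 − 0.677) / [ 0.677 × (1 − 0.919) ]
  = 0.296837 / 0.054837 = 5.4131
Items needed = n × 56 = 5.4131 × 56 ≈ 303.13 → round up to 304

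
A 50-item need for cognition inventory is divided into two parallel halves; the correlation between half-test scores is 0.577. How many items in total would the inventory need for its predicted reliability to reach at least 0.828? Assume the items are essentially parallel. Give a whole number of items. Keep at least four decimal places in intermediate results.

89

r_full = 2(0.577)/(1 + 0.577) = 0.7318
Solve Spearman-Brown for n: n = 0.828(1 − 0.7318) / [0.7318(1 − 0.828)] = 1.7643
Items = 1.7643 × 50 ≈ 88.22 → 89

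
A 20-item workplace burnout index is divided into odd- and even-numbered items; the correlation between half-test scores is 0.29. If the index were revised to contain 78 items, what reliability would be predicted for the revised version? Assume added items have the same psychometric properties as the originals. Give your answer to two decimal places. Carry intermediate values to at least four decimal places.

Spearman-Brown correction (n = 2): r_full = 2·0.29/(1 + 0.29) = 0.4496
Then adjust to 78 items: n = 78/20 = 3.9000
r_new = n·r_full / (1 + (n − 1)·r_full) = 1.7534 / 2.3038 ≈ 0.7611

0.76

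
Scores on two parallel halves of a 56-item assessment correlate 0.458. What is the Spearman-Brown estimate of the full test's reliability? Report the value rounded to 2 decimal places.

r_full = 2(0.458) / (1 + 0.458)
       = 0.9160 / 1.4580 = 0.6283

0.63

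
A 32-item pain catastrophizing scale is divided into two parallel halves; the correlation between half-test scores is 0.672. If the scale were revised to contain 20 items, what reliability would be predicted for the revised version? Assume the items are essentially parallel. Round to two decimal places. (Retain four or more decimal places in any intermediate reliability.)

0.72

Spearman-Brown correction (n = 2): r_full = 2·0.672/(1 + 0.672) = 0.8038
Length factor from 32 to 20 items: n = 20/32 = 0.6250
r_new = n·r_full / (1 + (n − 1)·r_full) = 0.5024 / 0.6986 ≈ 0.7192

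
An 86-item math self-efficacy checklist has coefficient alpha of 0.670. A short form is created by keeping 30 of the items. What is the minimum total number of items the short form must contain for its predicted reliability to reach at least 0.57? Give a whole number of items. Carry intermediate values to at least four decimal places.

57

Short-form reliability: n = 30/86 = 0.3488; r_30 = n·r/(1+(n−1)r) ≈ 0.4146
Length factor from the short form to reach 0.57: n' = 0.57(1 − 0.4146) / [0.4146(1 − 0.57)] ≈ 1.8717
Total items = 1.8717 × 30 = 56.15, rounded up to 57.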